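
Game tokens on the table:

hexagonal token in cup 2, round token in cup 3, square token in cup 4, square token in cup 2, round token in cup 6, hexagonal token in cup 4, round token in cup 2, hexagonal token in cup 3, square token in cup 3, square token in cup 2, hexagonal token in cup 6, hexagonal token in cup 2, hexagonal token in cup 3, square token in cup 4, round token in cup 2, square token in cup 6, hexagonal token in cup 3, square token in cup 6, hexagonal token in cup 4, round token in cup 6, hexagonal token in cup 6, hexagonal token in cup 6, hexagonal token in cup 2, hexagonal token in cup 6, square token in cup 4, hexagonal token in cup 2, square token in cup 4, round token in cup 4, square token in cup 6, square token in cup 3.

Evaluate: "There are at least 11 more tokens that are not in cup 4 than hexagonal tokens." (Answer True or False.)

False

There are 23 tokens that are not in cup 4.
There are 13 hexagonal tokens.
The claim requires 23 − 13 = 10 ≥ 11, which does not hold.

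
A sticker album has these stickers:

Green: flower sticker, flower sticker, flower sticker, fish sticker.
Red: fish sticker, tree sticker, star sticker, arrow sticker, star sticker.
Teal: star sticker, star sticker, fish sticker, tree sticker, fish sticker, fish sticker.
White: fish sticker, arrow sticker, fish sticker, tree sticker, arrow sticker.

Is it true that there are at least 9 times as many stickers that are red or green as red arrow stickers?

stickers that are red or green: 9.
red arrow stickers: 1.
The claim requires 9 ≥ 9 × 1 = 9, which holds.

True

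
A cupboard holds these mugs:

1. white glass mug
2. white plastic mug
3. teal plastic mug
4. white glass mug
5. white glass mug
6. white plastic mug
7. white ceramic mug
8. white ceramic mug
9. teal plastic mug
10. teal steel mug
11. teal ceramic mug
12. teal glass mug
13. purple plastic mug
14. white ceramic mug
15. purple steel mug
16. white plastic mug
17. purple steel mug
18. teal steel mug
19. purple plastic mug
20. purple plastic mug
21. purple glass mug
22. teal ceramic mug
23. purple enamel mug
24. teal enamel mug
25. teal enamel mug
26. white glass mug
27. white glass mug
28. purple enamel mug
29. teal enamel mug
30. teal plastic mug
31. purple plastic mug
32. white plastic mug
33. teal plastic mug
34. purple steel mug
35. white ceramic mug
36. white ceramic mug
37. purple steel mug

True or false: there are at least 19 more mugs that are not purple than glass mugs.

True

|mugs that are not purple| = 26.
|glass mugs| = 7.
The claim requires 26 − 7 = 19 ≥ 19, which holds.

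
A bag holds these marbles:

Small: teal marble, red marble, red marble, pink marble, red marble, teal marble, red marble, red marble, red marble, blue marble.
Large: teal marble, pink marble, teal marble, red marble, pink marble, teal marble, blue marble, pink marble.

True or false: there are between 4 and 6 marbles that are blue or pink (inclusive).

True

|marbles that are blue or pink| = 6.
The claim requires 4 ≤ 6 ≤ 6, which holds.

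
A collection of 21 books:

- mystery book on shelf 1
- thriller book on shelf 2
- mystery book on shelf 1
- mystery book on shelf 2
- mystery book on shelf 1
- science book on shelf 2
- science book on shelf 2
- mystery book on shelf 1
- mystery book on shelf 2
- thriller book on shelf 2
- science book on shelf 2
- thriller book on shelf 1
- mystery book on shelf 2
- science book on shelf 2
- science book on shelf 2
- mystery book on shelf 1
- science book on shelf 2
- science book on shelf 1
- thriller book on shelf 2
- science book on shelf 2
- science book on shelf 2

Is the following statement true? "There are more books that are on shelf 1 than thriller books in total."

True

books on shelf 1: 7.
thriller books: 4.
The claim requires 7 > 4, which holds.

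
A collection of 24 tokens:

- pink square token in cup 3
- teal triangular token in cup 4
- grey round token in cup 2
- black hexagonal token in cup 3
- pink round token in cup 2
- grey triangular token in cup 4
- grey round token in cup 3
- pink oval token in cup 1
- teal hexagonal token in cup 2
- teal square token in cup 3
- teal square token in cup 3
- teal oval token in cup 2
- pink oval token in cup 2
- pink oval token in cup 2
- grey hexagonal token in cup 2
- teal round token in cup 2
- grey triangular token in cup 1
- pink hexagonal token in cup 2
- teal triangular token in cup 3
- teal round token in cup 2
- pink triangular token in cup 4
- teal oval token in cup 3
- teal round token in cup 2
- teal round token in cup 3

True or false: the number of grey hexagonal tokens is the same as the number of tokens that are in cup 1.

False

There is 1 grey hexagonal token.
There are 2 tokens in cup 1.
The claim requires 1 = 2, which does not hold.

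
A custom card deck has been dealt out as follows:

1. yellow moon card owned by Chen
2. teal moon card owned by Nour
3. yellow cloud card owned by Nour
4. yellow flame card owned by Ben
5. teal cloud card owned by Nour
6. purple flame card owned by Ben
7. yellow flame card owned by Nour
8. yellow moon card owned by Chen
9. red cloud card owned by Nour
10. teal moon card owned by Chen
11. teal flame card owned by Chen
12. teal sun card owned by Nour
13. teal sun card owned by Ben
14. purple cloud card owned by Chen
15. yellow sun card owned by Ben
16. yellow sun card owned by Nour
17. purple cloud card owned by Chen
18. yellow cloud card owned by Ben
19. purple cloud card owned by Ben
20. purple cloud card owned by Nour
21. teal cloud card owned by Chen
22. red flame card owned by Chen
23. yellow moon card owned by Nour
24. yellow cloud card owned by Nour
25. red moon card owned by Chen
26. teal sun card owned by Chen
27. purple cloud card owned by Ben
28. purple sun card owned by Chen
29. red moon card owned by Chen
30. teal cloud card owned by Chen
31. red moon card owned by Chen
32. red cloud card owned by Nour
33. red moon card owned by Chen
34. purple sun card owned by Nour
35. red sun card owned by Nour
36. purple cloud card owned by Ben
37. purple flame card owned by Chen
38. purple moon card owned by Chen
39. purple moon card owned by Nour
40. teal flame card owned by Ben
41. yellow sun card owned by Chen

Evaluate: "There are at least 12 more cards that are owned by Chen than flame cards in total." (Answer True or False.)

False

|cards owned by Chen| = 18.
|flame cards| = 7.
The claim requires 18 − 7 = 11 ≥ 12, which does not hold.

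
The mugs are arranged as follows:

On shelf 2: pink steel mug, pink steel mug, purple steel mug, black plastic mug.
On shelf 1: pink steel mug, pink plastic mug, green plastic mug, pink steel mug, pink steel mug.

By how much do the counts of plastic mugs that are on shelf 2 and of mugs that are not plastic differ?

plastic mugs on shelf 2: 1. mugs that are not plastic: 6.
|1 − 6| = 6 − 1 = 5.

5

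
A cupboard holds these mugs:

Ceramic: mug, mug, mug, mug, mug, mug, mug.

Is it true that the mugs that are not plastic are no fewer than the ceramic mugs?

There are 7 mugs that are not plastic.
There are 7 ceramic mugs.
The claim requires 7 ≥ 7, which holds.

True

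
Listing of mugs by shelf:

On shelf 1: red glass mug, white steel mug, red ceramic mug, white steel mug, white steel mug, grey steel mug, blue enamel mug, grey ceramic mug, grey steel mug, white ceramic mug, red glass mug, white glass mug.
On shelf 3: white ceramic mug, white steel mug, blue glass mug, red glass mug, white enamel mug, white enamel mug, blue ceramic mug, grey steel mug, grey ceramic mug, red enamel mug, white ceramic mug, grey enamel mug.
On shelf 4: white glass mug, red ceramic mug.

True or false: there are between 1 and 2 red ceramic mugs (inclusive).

True

red ceramic mugs: 2.
The claim requires 1 ≤ 2 ≤ 2, which holds.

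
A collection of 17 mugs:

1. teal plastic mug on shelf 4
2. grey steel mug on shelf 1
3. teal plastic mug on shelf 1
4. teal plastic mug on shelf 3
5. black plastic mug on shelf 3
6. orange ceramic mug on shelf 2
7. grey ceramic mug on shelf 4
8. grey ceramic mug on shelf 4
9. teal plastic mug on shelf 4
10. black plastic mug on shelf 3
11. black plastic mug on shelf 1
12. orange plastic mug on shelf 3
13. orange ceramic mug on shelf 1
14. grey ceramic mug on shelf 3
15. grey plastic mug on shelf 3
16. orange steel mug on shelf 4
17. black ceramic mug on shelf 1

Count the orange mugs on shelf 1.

1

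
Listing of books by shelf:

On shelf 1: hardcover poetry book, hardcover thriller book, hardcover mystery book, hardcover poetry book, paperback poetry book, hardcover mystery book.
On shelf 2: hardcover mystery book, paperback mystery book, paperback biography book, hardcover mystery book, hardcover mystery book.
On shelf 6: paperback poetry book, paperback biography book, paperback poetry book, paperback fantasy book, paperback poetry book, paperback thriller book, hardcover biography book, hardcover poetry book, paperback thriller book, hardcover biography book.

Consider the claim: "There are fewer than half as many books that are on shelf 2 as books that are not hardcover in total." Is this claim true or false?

False

There are 5 books on shelf 2.
There are 10 books that are not hardcover.
The claim requires 2 × 5 = 10 < 10, which does not hold.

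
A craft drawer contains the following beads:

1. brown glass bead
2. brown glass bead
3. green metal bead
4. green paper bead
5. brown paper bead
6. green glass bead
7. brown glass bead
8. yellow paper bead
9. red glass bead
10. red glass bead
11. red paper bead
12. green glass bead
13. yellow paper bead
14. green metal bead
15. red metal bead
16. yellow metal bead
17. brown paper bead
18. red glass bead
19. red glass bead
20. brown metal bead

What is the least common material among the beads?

metal

Counts by material: glass 9, paper 6, metal 5.
The minimum is 5, held uniquely by metal.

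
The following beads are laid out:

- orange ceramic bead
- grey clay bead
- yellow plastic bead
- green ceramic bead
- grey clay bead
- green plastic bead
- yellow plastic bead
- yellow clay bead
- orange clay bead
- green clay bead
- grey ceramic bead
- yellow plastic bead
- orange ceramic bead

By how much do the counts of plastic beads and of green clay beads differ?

plastic beads: 4. green clay beads: 1.
|4 − 1| = 4 − 1 = 3.

3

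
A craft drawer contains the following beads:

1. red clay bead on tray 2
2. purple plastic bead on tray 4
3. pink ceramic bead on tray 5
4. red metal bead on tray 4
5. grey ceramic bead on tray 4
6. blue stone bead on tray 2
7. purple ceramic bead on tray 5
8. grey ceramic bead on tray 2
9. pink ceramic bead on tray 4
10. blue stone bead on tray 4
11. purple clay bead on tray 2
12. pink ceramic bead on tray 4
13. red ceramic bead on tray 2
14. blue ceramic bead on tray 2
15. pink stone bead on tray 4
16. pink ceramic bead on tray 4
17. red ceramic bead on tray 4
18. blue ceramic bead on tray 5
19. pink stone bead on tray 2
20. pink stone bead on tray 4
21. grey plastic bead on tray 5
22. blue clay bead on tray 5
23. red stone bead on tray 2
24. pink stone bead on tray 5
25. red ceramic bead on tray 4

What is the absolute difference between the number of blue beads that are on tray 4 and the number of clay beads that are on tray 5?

blue beads on tray 4: 1. clay beads on tray 5: 1.
|1 − 1| = 1 − 1 = 0.

0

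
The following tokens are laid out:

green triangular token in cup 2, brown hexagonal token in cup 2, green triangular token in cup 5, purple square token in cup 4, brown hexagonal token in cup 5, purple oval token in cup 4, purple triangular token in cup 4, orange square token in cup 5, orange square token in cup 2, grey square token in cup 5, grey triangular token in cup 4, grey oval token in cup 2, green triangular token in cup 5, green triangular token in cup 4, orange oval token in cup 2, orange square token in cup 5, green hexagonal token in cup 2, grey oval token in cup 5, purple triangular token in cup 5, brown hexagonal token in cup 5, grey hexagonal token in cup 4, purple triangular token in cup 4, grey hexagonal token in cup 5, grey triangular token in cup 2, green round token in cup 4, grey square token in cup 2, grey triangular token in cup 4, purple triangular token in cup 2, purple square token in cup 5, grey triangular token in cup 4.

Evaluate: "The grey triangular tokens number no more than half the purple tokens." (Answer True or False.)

grey triangular tokens: 4.
purple tokens: 7.
The claim requires 2 × 4 = 8 ≤ 7, which does not hold.

False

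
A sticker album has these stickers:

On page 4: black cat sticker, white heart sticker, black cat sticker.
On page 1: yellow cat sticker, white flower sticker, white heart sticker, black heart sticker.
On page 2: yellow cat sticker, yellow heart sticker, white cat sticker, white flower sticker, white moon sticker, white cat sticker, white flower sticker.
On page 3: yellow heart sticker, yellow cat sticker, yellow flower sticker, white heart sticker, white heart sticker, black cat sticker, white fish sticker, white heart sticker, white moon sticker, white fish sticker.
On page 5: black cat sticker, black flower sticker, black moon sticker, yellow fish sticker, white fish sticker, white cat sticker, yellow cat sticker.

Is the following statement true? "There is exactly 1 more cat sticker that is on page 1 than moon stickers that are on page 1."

True

cat stickers on page 1: 1.
moon stickers on page 1: 0.
The claim requires 1 − 0 (= 1) to equal 1, which holds.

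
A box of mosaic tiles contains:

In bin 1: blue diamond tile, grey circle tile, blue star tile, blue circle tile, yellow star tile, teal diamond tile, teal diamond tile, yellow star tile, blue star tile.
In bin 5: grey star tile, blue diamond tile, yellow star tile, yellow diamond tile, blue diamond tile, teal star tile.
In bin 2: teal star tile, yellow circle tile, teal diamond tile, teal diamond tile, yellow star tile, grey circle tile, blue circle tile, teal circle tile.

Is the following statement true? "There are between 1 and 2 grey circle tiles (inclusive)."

True

|grey circle tiles| = 2.
The claim requires 1 ≤ 2 ≤ 2, which holds.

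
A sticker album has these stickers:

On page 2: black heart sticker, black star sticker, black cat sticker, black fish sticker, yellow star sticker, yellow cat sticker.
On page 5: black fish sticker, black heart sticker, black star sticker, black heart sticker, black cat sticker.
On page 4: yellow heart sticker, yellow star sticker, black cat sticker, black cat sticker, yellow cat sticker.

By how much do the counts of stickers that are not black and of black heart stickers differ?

2

stickers that are not black: 5. black heart stickers: 3.
|5 − 3| = 5 − 3 = 2.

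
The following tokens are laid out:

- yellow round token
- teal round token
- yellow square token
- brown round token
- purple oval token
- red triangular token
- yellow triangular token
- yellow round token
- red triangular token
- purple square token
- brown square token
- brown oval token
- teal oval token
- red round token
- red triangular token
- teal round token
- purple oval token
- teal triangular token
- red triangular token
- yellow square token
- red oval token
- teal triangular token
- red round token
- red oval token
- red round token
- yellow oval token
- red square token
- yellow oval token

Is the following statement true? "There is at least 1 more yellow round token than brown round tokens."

True

There are 2 yellow round tokens.
There is 1 brown round token.
The claim requires 2 − 1 = 1 ≥ 1, which holds.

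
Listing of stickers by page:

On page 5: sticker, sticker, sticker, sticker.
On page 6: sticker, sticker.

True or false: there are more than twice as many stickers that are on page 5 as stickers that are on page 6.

False

There are 4 stickers on page 5.
There are 2 stickers on page 6.
The claim requires 4 > 2 × 2 = 4, which does not hold.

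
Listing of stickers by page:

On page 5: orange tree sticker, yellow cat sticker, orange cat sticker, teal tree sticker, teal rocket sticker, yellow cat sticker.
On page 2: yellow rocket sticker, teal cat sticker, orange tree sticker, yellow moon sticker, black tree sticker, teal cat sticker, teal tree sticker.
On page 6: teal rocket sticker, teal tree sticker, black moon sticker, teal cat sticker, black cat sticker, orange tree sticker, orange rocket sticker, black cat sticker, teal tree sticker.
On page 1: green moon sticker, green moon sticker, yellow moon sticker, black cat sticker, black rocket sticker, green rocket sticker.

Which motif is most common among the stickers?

Counts by motif: cat 9, tree 8, rocket 6, moon 5.
The maximum is 9, held uniquely by cat.

cat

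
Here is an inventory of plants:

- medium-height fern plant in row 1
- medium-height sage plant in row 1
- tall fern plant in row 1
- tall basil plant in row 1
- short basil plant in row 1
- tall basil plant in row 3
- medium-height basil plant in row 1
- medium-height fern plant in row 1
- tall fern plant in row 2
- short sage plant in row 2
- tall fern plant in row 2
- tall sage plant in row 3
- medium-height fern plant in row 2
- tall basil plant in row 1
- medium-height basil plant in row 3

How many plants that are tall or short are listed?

9

short: 2; tall: 7; together 2 + 7 = 9.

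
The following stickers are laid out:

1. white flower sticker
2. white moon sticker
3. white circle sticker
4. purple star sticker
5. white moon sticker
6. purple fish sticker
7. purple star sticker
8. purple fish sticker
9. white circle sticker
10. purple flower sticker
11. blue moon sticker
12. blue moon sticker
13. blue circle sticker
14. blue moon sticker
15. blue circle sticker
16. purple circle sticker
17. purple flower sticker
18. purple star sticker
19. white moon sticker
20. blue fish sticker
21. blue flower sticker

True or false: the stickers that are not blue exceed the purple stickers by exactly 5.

False

There are 14 stickers that are not blue.
There are 8 purple stickers.
The claim requires 14 − 8 (= 6) to equal 5, which does not hold.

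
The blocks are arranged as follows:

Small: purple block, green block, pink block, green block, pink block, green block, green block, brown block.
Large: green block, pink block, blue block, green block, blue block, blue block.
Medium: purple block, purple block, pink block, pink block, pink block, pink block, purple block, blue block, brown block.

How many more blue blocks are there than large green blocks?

blue blocks: 4.
large green blocks: 2.
4 − 2 = 2.

2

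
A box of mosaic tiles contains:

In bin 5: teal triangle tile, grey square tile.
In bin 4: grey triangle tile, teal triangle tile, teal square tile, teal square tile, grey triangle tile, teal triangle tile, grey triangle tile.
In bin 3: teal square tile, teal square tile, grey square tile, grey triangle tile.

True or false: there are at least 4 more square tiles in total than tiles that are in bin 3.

There are 6 square tiles.
There are 4 tiles in bin 3.
The claim requires 6 − 4 = 2 ≥ 4, which does not hold.

False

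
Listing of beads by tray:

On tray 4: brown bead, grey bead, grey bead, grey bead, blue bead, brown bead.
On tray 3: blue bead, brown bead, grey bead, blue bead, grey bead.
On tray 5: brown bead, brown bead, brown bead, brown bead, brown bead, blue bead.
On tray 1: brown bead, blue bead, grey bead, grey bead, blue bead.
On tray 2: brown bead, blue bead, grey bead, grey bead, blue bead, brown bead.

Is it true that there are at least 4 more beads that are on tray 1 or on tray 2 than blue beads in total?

|beads on tray 1 or on tray 2| = 11.
|blue beads| = 8.
The claim requires 11 − 8 = 3 ≥ 4, which does not hold.

False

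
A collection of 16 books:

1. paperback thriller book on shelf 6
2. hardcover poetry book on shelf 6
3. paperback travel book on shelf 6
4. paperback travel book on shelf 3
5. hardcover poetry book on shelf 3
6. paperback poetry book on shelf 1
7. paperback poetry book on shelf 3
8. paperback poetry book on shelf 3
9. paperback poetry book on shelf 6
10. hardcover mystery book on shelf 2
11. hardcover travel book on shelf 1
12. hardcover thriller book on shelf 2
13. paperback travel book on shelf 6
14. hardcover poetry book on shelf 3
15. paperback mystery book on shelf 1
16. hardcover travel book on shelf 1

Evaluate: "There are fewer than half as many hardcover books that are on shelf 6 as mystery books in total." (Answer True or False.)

hardcover books on shelf 6: 1.
mystery books: 2.
The claim requires 2 × 1 = 2 < 2, which does not hold.

False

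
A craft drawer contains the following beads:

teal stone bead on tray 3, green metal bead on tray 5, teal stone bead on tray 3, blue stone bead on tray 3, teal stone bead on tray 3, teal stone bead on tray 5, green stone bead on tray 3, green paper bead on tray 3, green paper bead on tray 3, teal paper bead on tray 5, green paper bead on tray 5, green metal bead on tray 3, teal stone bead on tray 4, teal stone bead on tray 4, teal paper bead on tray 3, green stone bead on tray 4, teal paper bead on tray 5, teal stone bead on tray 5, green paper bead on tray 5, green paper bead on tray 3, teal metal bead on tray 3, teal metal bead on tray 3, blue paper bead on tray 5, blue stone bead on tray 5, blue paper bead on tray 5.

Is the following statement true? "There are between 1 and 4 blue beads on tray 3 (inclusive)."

True

|blue beads on tray 3| = 1.
The claim requires 1 ≤ 1 ≤ 4, which holds.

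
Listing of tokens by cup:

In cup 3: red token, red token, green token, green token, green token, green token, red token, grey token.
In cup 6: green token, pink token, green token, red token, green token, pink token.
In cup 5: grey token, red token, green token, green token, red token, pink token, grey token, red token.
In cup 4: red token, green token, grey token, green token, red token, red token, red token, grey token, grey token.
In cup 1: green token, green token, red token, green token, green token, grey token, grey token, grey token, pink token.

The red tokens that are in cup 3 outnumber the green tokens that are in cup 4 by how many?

1

red tokens in cup 3: 3.
green tokens in cup 4: 2.
3 − 2 = 1.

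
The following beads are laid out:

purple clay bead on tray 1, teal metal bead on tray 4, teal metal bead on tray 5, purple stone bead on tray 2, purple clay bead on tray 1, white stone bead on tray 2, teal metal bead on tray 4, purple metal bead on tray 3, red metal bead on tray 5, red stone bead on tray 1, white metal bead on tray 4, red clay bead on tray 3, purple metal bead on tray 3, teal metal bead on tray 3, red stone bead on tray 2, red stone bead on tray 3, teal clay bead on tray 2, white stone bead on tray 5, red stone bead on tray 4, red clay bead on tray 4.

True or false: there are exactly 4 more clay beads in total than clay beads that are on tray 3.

clay beads: 5.
clay beads on tray 3: 1.
The claim requires 5 − 1 (= 4) to equal 4, which holds.

True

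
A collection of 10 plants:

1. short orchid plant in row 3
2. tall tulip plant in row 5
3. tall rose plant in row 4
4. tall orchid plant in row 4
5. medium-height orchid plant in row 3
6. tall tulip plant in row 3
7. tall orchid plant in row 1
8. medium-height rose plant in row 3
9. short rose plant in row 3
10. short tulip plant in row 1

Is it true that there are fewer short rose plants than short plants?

short rose plants: 1.
short plants: 3.
The claim requires 1 < 3, which holds.

True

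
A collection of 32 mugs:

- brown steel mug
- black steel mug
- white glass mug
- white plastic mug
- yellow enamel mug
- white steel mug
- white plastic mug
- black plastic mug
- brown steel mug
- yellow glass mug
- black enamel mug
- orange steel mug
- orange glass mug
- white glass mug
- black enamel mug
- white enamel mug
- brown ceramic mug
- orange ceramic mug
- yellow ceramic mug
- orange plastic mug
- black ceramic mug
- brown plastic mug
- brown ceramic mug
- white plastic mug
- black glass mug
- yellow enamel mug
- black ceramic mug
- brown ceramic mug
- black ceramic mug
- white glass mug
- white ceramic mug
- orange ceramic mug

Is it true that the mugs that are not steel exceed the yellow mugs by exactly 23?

True

mugs that are not steel: 27.
yellow mugs: 4.
The claim requires 27 − 4 (= 23) to equal 23, which holds.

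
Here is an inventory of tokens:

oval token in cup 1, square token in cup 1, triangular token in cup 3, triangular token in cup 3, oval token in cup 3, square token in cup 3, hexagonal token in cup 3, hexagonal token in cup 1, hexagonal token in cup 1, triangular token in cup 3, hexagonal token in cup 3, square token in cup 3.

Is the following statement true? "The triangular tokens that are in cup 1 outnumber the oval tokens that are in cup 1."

False

There are 0 triangular tokens in cup 1.
There is 1 oval token in cup 1.
The claim requires 0 > 1, which does not hold.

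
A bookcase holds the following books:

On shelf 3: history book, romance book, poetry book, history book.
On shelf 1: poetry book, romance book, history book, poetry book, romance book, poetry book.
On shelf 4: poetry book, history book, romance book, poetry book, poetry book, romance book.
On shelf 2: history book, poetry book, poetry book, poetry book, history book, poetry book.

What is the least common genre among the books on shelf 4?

Counts by genre (restricted to books on shelf 4): poetry 3, romance 2, history 1.
The minimum is 1, held uniquely by history.

history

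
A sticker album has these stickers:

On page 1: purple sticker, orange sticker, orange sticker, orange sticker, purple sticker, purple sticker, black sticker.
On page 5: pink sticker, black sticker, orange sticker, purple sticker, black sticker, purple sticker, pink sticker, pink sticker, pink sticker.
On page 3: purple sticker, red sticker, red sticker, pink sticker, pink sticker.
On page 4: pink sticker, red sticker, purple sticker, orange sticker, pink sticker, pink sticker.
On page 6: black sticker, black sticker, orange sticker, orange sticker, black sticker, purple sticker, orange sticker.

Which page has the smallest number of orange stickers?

page 3

Counts by page (restricted to orange stickers): page 1→3, page 6→3, page 4→1, page 5→1, page 3→0.
The minimum is 0, held uniquely by page 3.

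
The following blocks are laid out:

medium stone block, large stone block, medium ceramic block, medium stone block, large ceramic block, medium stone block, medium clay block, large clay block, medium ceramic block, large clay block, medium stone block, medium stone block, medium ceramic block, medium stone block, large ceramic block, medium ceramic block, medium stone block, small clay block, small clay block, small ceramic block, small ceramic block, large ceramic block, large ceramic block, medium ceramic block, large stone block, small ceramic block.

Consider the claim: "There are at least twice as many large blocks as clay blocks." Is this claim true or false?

|large blocks| = 8.
|clay blocks| = 5.
The claim requires 8 ≥ 2 × 5 = 10, which does not hold.

False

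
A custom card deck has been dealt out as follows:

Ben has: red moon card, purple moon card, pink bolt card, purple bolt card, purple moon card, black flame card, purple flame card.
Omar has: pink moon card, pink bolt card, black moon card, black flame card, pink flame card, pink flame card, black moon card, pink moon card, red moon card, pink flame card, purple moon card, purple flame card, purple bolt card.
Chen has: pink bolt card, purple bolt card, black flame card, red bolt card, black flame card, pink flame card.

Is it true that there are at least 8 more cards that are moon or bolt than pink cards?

False

cards that are moon or bolt: 16.
pink cards: 9.
The claim requires 16 − 9 = 7 ≥ 8, which does not hold.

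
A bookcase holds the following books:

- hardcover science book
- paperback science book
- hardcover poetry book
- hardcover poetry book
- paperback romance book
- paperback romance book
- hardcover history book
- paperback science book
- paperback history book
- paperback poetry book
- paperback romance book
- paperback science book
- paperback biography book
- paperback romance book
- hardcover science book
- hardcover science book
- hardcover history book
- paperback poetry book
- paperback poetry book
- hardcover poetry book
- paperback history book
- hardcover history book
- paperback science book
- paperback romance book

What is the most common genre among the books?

science

Counts by genre: science 7, poetry 6, history 5, romance 5, biography 1.
The maximum is 7, held uniquely by science.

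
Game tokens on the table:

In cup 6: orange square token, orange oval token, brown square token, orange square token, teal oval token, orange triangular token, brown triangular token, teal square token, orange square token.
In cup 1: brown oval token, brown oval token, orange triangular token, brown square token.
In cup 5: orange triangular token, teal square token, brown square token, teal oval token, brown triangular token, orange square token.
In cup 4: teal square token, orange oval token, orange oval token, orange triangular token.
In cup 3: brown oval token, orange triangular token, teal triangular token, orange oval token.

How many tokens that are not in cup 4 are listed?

23

Total tokens: 27; with the excluded value: 4; remaining 27 − 4 = 23.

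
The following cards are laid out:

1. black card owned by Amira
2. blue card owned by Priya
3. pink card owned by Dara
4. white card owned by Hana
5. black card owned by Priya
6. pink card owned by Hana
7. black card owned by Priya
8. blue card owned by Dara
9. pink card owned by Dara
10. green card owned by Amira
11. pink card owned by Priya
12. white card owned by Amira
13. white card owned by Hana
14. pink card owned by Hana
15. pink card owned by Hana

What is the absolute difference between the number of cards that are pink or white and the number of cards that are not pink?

0

cards that are pink or white: 9. cards that are not pink: 9.
|9 − 9| = 9 − 9 = 0.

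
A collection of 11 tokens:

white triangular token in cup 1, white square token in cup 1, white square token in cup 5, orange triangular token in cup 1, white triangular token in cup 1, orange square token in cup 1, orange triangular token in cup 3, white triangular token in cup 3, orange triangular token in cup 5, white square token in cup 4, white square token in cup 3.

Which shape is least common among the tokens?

square

Counts by shape: triangular 6, square 5.
The minimum is 5, held uniquely by square.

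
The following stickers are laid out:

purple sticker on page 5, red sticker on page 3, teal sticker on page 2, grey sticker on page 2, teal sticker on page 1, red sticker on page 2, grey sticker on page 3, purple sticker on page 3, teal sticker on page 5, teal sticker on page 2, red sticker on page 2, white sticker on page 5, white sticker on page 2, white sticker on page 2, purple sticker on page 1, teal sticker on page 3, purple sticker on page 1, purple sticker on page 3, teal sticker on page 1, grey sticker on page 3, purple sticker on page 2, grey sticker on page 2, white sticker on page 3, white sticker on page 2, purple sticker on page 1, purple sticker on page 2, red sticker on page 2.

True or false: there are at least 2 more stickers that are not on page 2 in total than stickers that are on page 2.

True

There are 15 stickers that are not on page 2.
There are 12 stickers on page 2.
The claim requires 15 − 12 = 3 ≥ 2, which holds.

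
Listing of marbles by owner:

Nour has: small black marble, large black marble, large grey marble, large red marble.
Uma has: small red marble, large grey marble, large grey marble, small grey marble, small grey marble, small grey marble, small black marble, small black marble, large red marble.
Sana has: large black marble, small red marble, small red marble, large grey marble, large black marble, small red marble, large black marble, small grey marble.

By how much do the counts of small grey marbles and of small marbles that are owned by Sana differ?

small grey marbles: 4. small marbles owned by Sana: 4.
|4 − 4| = 4 − 4 = 0.

0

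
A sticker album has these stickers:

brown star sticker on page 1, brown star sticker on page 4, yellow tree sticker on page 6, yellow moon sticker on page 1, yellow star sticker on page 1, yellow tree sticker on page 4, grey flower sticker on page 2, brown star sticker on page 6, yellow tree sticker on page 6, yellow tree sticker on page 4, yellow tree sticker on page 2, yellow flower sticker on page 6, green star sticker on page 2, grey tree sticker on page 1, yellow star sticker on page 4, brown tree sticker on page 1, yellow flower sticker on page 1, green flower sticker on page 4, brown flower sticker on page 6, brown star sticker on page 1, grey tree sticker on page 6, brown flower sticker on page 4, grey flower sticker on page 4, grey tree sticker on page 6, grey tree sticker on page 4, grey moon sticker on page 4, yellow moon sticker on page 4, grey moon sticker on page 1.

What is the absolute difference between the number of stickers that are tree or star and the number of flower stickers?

10

stickers that are tree or star: 17. flower stickers: 7.
|17 − 7| = 17 − 7 = 10.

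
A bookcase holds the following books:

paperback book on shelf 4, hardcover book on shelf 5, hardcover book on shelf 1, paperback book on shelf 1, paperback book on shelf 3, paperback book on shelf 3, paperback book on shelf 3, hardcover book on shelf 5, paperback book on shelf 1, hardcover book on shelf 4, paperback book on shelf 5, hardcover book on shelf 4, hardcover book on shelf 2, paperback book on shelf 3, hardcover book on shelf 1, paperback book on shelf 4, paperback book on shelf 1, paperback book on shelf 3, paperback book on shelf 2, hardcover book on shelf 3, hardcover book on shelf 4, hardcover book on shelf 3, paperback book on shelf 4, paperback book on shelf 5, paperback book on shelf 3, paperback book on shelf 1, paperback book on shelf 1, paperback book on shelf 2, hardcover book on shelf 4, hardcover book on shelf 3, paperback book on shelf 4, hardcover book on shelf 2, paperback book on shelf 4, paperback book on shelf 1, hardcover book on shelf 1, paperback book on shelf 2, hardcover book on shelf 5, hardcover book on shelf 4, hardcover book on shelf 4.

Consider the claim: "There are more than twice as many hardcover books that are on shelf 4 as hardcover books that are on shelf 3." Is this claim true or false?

False

|hardcover books on shelf 4| = 6.
|hardcover books on shelf 3| = 3.
The claim requires 6 > 2 × 3 = 6, which does not hold.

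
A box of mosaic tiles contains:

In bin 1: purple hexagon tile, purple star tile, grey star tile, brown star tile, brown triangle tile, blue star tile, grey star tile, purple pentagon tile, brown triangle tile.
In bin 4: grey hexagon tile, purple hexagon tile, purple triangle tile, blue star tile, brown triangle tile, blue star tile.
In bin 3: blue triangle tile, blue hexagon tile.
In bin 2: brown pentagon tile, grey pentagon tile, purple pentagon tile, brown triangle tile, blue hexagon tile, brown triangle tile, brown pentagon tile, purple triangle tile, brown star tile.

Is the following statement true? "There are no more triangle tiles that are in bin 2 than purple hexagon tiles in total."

False

There are 3 triangle tiles in bin 2.
There are 2 purple hexagon tiles.
The claim requires 3 ≤ 2, which does not hold.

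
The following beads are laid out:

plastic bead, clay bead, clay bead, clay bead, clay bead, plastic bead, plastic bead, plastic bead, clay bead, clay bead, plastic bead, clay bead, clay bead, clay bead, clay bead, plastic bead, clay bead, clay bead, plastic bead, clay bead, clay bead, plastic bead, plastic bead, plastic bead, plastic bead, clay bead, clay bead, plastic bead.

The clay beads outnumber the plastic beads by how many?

4

clay beads: 16.
plastic beads: 12.
16 − 12 = 4.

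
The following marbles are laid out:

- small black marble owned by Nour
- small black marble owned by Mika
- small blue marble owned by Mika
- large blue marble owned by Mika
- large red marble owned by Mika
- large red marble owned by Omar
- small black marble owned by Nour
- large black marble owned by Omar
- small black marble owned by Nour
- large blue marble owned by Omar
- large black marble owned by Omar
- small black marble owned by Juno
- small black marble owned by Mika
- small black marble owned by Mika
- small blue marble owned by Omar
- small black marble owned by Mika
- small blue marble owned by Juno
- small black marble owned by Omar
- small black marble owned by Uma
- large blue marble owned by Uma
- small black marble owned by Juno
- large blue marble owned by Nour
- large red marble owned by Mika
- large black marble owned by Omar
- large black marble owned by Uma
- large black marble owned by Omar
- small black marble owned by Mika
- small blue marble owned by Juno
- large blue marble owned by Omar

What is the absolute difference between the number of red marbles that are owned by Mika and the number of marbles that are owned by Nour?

2

red marbles owned by Mika: 2. marbles owned by Nour: 4.
|2 − 4| = 4 − 2 = 2.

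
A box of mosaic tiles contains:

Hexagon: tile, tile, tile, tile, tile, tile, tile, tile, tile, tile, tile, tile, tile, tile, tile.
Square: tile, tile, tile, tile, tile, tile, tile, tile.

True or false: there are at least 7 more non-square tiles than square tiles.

|non-square tiles| = 15.
|square tiles| = 8.
The claim requires 15 − 8 = 7 ≥ 7, which holds.

True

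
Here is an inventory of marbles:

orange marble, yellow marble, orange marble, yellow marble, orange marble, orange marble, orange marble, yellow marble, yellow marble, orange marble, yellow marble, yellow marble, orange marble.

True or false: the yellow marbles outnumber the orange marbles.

|yellow marbles| = 6.
|orange marbles| = 7.
The claim requires 6 > 7, which does not hold.

False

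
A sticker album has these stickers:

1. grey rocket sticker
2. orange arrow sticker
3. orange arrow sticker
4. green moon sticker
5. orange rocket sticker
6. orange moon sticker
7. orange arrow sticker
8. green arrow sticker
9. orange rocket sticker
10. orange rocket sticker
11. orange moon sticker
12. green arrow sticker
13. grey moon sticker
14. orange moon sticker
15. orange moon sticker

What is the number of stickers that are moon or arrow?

arrow: 5; moon: 6; together 5 + 6 = 11.

11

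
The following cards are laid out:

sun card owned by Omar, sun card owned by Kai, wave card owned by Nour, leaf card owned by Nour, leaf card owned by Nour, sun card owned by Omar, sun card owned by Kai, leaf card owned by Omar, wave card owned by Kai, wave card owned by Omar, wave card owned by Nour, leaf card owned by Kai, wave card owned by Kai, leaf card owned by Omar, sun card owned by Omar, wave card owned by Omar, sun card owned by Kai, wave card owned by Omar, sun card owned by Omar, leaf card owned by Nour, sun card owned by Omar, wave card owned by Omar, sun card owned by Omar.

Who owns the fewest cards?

Nour

Counts by player: Omar→12, Kai→6, Nour→5.
The minimum is 5, held uniquely by Nour.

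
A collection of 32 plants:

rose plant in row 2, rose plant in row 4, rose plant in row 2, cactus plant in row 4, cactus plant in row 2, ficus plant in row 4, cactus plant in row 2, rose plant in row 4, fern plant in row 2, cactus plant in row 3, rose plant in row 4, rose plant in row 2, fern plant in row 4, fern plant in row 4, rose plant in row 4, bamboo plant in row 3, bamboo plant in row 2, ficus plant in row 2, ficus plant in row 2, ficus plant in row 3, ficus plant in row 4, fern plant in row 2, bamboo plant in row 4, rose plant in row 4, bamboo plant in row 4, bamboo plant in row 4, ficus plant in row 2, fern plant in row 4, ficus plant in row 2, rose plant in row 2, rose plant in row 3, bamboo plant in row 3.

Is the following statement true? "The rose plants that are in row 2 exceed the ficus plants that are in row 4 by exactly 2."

rose plants in row 2: 4.
ficus plants in row 4: 2.
The claim requires 4 − 2 (= 2) to equal 2, which holds.

True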